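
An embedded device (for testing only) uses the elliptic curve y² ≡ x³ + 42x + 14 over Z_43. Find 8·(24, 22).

(34, 5)

Write Q = (24, 22).
Double-and-add on 8 = (1000)₂. Start with Q = (24, 22) for the leading 1-bit.
double: tangent at (24, 22): λ = (3·24² + 42)/(2·22) ≡ 7/1. 1⁻¹ ≡ 1 (mod 43), so λ ≡ 7·1 ≡ 7.
  x = λ² - 24 - 24 = 49 - 48 ≡ 1; y = λ·(24 - 1) - 22 ≡ 10. → (1, 10)
double: tangent at (1, 10): λ = (3·1² + 42)/(2·10) ≡ 2/20. 20⁻¹ ≡ 28 (mod 43) since 20·28 = 560 ≡ 1, so λ ≡ 2·28 ≡ 13.
  x = λ² - 1 - 1 = 169 - 2 ≡ 38; y = λ·(1 - 38) - 10 ≡ 25. → (38, 25)
double: tangent at (38, 25): λ = (3·38² + 42)/(2·25) ≡ 31/7. 7⁻¹ ≡ 37 (mod 43), so λ ≡ 31·37 ≡ 29.
  x = λ² - 38 - 38 = 841 - 76 ≡ 34; y = λ·(38 - 34) - 25 ≡ 5. → (34, 5)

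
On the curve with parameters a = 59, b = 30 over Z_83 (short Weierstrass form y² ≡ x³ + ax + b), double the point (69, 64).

tangent at (69, 64): λ = (3·69² + 59)/(2·64) ≡ 66/45. 45⁻¹ ≡ 24 (mod 83), so λ ≡ 66·24 ≡ 7.
  x = λ² - 69 - 69 = 49 - 138 ≡ 77; y = λ·(69 - 77) - 64 ≡ 46. → (77, 46)

(77, 46)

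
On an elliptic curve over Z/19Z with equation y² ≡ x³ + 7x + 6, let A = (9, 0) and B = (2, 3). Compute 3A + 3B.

(18, 13)

First 3A:
Repeated addition: build up to 3A.
2A: (9, 0) + (9, 0): same x and y₁ ≡ -y₂, so the sum is O.
3A: O + (9, 0) = (9, 0) (identity).
3A = (9, 0).
Next 3B:
Repeated addition: build up to 3B.
2B: tangent at (2, 3): λ = (3·2² + 7)/(2·3) ≡ 0/6. 6⁻¹ ≡ 16 (mod 19) since 6·16 = 96 ≡ 1, so λ ≡ 0·16 ≡ 0.
  x = λ² - 2 - 2 = 0 - 4 ≡ 15; y = λ·(2 - 15) - 3 ≡ 16. → (15, 16)
3B: (15, 16) + (2, 3). λ = (3 - 16)/(2 - 15) ≡ 6/6 mod 19. 6⁻¹ ≡ 16 (mod 19), so λ ≡ 1.
  x = λ² - 15 - 2 = 1 - 17 ≡ 3; y = λ·(15 - 3) - 16 ≡ 15. → (3, 15)
3B = (3, 15).
Finally 3A + 3B:
(9, 0) + (3, 15). λ = (15 - 0)/(3 - 9) ≡ 15/13 mod 19. 13⁻¹ ≡ 3 (mod 19), so λ ≡ 7.
  x = λ² - 9 - 3 = 49 - 12 ≡ 18; y = λ·(9 - 18) - 0 ≡ 13. → (18, 13)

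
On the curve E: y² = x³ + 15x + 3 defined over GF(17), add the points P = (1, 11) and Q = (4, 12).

(14, 13)

(1, 11) + (4, 12). λ = (12 - 11)/(4 - 1) ≡ 1/3 mod 17. 3⁻¹ ≡ 6 (mod 17) since 3·6 = 18 ≡ 1, so λ ≡ 6.
  x = λ² - 1 - 4 = 36 - 5 ≡ 14; y = λ·(1 - 14) - 11 ≡ 13. → (14, 13)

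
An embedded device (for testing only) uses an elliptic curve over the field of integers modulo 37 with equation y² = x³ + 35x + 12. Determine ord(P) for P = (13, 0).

2P: (13, 0) + (13, 0): same x and y₁ ≡ -y₂, so the sum is ∞.
2P = ∞, so the order is 2.

2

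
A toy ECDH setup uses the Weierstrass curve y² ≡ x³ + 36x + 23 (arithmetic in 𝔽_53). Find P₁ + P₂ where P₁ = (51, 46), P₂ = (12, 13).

(51, 46) + (12, 13). λ = (13 - 46)/(12 - 51) ≡ 20/14 mod 53. 14⁻¹ ≡ 19 (mod 53) since 14·19 = 266 ≡ 1, so λ ≡ 9.
  x = λ² - 51 - 12 = 81 - 63 ≡ 18; y = λ·(51 - 18) - 46 ≡ 39. → (18, 39)

(18, 39)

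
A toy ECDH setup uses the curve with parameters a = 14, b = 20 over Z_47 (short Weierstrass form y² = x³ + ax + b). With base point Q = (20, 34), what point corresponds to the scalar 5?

Repeated addition: build up to 5Q.
2Q: tangent at (20, 34): λ = (3·20² + 14)/(2·34) ≡ 39/21. 21⁻¹ ≡ 9 (mod 47), so λ ≡ 39·9 ≡ 22.
  x = λ² - 20 - 20 = 484 - 40 ≡ 21; y = λ·(20 - 21) - 34 ≡ 38. → (21, 38)
3Q: (21, 38) + (20, 34). λ = (34 - 38)/(20 - 21) ≡ 43/46 mod 47. 46⁻¹ ≡ 46 (mod 47), so λ ≡ 4.
  x = λ² - 21 - 20 = 16 - 41 ≡ 22; y = λ·(21 - 22) - 38 ≡ 5. → (22, 5)
4Q: (22, 5) + (20, 34). λ = (34 - 5)/(20 - 22) ≡ 29/45 mod 47. 45⁻¹ ≡ 23 (mod 47), so λ ≡ 9.
  x = λ² - 22 - 20 = 81 - 42 ≡ 39; y = λ·(22 - 39) - 5 ≡ 30. → (39, 30)
5Q: (39, 30) + (20, 34). λ = (34 - 30)/(20 - 39) ≡ 4/28 mod 47. 28⁻¹ ≡ 42 (mod 47) since 28·42 = 1176 ≡ 1, so λ ≡ 27.
  x = λ² - 39 - 20 = 729 - 59 ≡ 12; y = λ·(39 - 12) - 30 ≡ 41. → (12, 41)

(12, 41)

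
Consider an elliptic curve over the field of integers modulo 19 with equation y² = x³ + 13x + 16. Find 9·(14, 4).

(1, 12)

Write G = (14, 4).
Repeated addition: build up to 9G.
2G: tangent at (14, 4): λ = (3·14² + 13)/(2·4) ≡ 12/8. 8⁻¹ ≡ 12 (mod 19), so λ ≡ 12·12 ≡ 11.
  x = λ² - 14 - 14 = 121 - 28 ≡ 17; y = λ·(14 - 17) - 4 ≡ 1. → (17, 1)
3G: (17, 1) + (14, 4). λ = (4 - 1)/(14 - 17) ≡ 3/16 mod 19. 16⁻¹ ≡ 6 (mod 19), so λ ≡ 18.
  x = λ² - 17 - 14 = 324 - 31 ≡ 8; y = λ·(17 - 8) - 1 ≡ 9. → (8, 9)
4G: (8, 9) + (14, 4). λ = (4 - 9)/(14 - 8) ≡ 14/6 mod 19. 6⁻¹ ≡ 16 (mod 19), so λ ≡ 15.
  x = λ² - 8 - 14 = 225 - 22 ≡ 13; y = λ·(8 - 13) - 9 ≡ 11. → (13, 11)
5G: (13, 11) + (14, 4). λ = (4 - 11)/(14 - 13) ≡ 12/1 mod 19. 1⁻¹ ≡ 1 (mod 19), so λ ≡ 12.
  x = λ² - 13 - 14 = 144 - 27 ≡ 3; y = λ·(13 - 3) - 11 ≡ 14. → (3, 14)
6G: (3, 14) + (14, 4). λ = (4 - 14)/(14 - 3) ≡ 9/11 mod 19. 11⁻¹ ≡ 7 (mod 19), so λ ≡ 6.
  x = λ² - 3 - 14 = 36 - 17 ≡ 0; y = λ·(3 - 0) - 14 ≡ 4. → (0, 4)
7G: (0, 4) + (14, 4). λ = (4 - 4)/(14 - 0) ≡ 0/14 mod 19. 14⁻¹ ≡ 15 (mod 19), so λ ≡ 0.
  x = λ² - 0 - 14 = 0 - 14 ≡ 5; y = λ·(0 - 5) - 4 ≡ 15. → (5, 15)
8G: (5, 15) + (14, 4). λ = (4 - 15)/(14 - 5) ≡ 8/9 mod 19. 9⁻¹ ≡ 17 (mod 19) since 9·17 = 153 ≡ 1, so λ ≡ 3.
  x = λ² - 5 - 14 = 9 - 19 ≡ 9; y = λ·(5 - 9) - 15 ≡ 11. → (9, 11)
9G: (9, 11) + (14, 4). λ = (4 - 11)/(14 - 9) ≡ 12/5 mod 19. 5⁻¹ ≡ 4 (mod 19) since 5·4 = 20 ≡ 1, so λ ≡ 10.
  x = λ² - 9 - 14 = 100 - 23 ≡ 1; y = λ·(9 - 1) - 11 ≡ 12. → (1, 12)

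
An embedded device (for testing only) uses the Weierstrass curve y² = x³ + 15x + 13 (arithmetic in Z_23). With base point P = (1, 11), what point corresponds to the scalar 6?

(3, 19)

Double-and-add on 6 = (110)₂. Start with P = (1, 11) for the leading 1-bit.
double: tangent at (1, 11): λ = (3·1² + 15)/(2·11) ≡ 18/22. 22⁻¹ ≡ 22 (mod 23), so λ ≡ 18·22 ≡ 5.
  x = λ² - 1 - 1 = 25 - 2 ≡ 0; y = λ·(1 - 0) - 11 ≡ 17. → (0, 17)
add P: (0, 17) + (1, 11). λ = (11 - 17)/(1 - 0) ≡ 17/1 mod 23. 1⁻¹ ≡ 1 (mod 23) since 1·1 = 1 ≡ 1, so λ ≡ 17.
  x = λ² - 0 - 1 = 289 - 1 ≡ 12; y = λ·(0 - 12) - 17 ≡ 9. → (12, 9)
double: tangent at (12, 9): λ = (3·12² + 15)/(2·9) ≡ 10/18. 18⁻¹ ≡ 9 (mod 23), so λ ≡ 10·9 ≡ 21.
  x = λ² - 12 - 12 = 441 - 24 ≡ 3; y = λ·(12 - 3) - 9 ≡ 19. → (3, 19)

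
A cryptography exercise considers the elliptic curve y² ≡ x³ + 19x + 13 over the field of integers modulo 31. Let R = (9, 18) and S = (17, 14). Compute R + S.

(9, 18) + (17, 14). λ = (14 - 18)/(17 - 9) ≡ 27/8 mod 31. 8⁻¹ ≡ 4 (mod 31) since 8·4 = 32 ≡ 1, so λ ≡ 15.
  x = λ² - 9 - 17 = 225 - 26 ≡ 13; y = λ·(9 - 13) - 18 ≡ 15. → (13, 15)

(13, 15)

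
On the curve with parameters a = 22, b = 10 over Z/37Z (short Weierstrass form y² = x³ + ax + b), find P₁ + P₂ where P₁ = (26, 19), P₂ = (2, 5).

(26, 19) + (2, 5). λ = (5 - 19)/(2 - 26) ≡ 23/13 mod 37. 13⁻¹ ≡ 20 (mod 37) since 13·20 = 260 ≡ 1, so λ ≡ 16.
  x = λ² - 26 - 2 = 256 - 28 ≡ 6; y = λ·(26 - 6) - 19 ≡ 5. → (6, 5)

(6, 5)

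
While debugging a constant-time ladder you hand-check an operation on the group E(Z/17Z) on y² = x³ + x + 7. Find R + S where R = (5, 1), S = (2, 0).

(5, 1) + (2, 0). λ = (0 - 1)/(2 - 5) ≡ 16/14 mod 17. 14⁻¹ ≡ 11 (mod 17) since 14·11 = 154 ≡ 1, so λ ≡ 6.
  x = λ² - 5 - 2 = 36 - 7 ≡ 12; y = λ·(5 - 12) - 1 ≡ 8. → (12, 8)

(12, 8)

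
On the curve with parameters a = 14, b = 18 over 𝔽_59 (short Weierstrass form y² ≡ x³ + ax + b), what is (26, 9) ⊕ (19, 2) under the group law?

(15, 2)

(26, 9) + (19, 2). λ = (2 - 9)/(19 - 26) ≡ 52/52 mod 59. 52⁻¹ ≡ 42 (mod 59), so λ ≡ 1.
  x = λ² - 26 - 19 = 1 - 45 ≡ 15; y = λ·(26 - 15) - 9 ≡ 2. → (15, 2)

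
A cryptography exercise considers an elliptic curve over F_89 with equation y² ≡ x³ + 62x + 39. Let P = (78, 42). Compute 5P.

(39, 30)

Repeated addition: build up to 5P.
2P: tangent at (78, 42): λ = (3·78² + 62)/(2·42) ≡ 69/84. 84⁻¹ ≡ 71 (mod 89), so λ ≡ 69·71 ≡ 4.
  x = λ² - 78 - 78 = 16 - 156 ≡ 38; y = λ·(78 - 38) - 42 ≡ 29. → (38, 29)
3P: (38, 29) + (78, 42). λ = (42 - 29)/(78 - 38) ≡ 13/40 mod 89. 40⁻¹ ≡ 69 (mod 89), so λ ≡ 7.
  x = λ² - 38 - 78 = 49 - 116 ≡ 22; y = λ·(38 - 22) - 29 ≡ 83. → (22, 83)
4P: (22, 83) + (78, 42). λ = (42 - 83)/(78 - 22) ≡ 48/56 mod 89. 56⁻¹ ≡ 62 (mod 89), so λ ≡ 39.
  x = λ² - 22 - 78 = 1521 - 100 ≡ 86; y = λ·(22 - 86) - 83 ≡ 2. → (86, 2)
5P: (86, 2) + (78, 42). λ = (42 - 2)/(78 - 86) ≡ 40/81 mod 89. 81⁻¹ ≡ 11 (mod 89), so λ ≡ 84.
  x = λ² - 86 - 78 = 7056 - 164 ≡ 39; y = λ·(86 - 39) - 2 ≡ 30. → (39, 30)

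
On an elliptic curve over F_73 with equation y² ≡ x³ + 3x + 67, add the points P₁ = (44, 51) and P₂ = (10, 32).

(68, 0)

(44, 51) + (10, 32). λ = (32 - 51)/(10 - 44) ≡ 54/39 mod 73. 39⁻¹ ≡ 15 (mod 73), so λ ≡ 7.
  x = λ² - 44 - 10 = 49 - 54 ≡ 68; y = λ·(44 - 68) - 51 ≡ 0. → (68, 0)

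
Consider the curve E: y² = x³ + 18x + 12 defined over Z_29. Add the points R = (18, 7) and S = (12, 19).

(3, 21)

(18, 7) + (12, 19). λ = (19 - 7)/(12 - 18) ≡ 12/23 mod 29. 23⁻¹ ≡ 24 (mod 29), so λ ≡ 27.
  x = λ² - 18 - 12 = 729 - 30 ≡ 3; y = λ·(18 - 3) - 7 ≡ 21. → (3, 21)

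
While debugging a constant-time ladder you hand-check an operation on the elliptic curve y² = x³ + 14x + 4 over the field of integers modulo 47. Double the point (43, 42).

tangent at (43, 42): λ = (3·43² + 14)/(2·42) ≡ 15/37. 37⁻¹ ≡ 14 (mod 47) since 37·14 = 518 ≡ 1, so λ ≡ 15·14 ≡ 22.
  x = λ² - 43 - 43 = 484 - 86 ≡ 22; y = λ·(43 - 22) - 42 ≡ 44. → (22, 44)

(22, 44)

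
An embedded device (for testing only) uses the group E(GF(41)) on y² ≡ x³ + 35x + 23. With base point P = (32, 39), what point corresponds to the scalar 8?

(26, 31)

Repeated addition: build up to 8P.
2P: tangent at (32, 39): λ = (3·32² + 35)/(2·39) ≡ 32/37. 37⁻¹ ≡ 10 (mod 41) since 37·10 = 370 ≡ 1, so λ ≡ 32·10 ≡ 33.
  x = λ² - 32 - 32 = 1089 - 64 ≡ 0; y = λ·(32 - 0) - 39 ≡ 33. → (0, 33)
3P: (0, 33) + (32, 39). λ = (39 - 33)/(32 - 0) ≡ 6/32 mod 41. 32⁻¹ ≡ 9 (mod 41), so λ ≡ 13.
  x = λ² - 0 - 32 = 169 - 32 ≡ 14; y = λ·(0 - 14) - 33 ≡ 31. → (14, 31)
4P: (14, 31) + (32, 39). λ = (39 - 31)/(32 - 14) ≡ 8/18 mod 41. 18⁻¹ ≡ 16 (mod 41), so λ ≡ 5.
  x = λ² - 14 - 32 = 25 - 46 ≡ 20; y = λ·(14 - 20) - 31 ≡ 21. → (20, 21)
5P: (20, 21) + (32, 39). λ = (39 - 21)/(32 - 20) ≡ 18/12 mod 41. 12⁻¹ ≡ 24 (mod 41) since 12·24 = 288 ≡ 1, so λ ≡ 22.
  x = λ² - 20 - 32 = 484 - 52 ≡ 22; y = λ·(20 - 22) - 21 ≡ 17. → (22, 17)
6P: (22, 17) + (32, 39). λ = (39 - 17)/(32 - 22) ≡ 22/10 mod 41. 10⁻¹ ≡ 37 (mod 41) since 10·37 = 370 ≡ 1, so λ ≡ 35.
  x = λ² - 22 - 32 = 1225 - 54 ≡ 23; y = λ·(22 - 23) - 17 ≡ 30. → (23, 30)
7P: (23, 30) + (32, 39). λ = (39 - 30)/(32 - 23) ≡ 9/9 mod 41. 9⁻¹ ≡ 32 (mod 41) since 9·32 = 288 ≡ 1, so λ ≡ 1.
  x = λ² - 23 - 32 = 1 - 55 ≡ 28; y = λ·(23 - 28) - 30 ≡ 6. → (28, 6)
8P: (28, 6) + (32, 39). λ = (39 - 6)/(32 - 28) ≡ 33/4 mod 41. 4⁻¹ ≡ 31 (mod 41) since 4·31 = 124 ≡ 1, so λ ≡ 39.
  x = λ² - 28 - 32 = 1521 - 60 ≡ 26; y = λ·(28 - 26) - 6 ≡ 31. → (26, 31)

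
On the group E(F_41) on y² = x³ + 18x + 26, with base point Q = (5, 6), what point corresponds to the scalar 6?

(32, 18)

Repeated addition: build up to 6Q.
2Q: tangent at (5, 6): λ = (3·5² + 18)/(2·6) ≡ 11/12. 12⁻¹ ≡ 24 (mod 41), so λ ≡ 11·24 ≡ 18.
  x = λ² - 5 - 5 = 324 - 10 ≡ 27; y = λ·(5 - 27) - 6 ≡ 8. → (27, 8)
3Q: (27, 8) + (5, 6). λ = (6 - 8)/(5 - 27) ≡ 39/19 mod 41. 19⁻¹ ≡ 13 (mod 41), so λ ≡ 15.
  x = λ² - 27 - 5 = 225 - 32 ≡ 29; y = λ·(27 - 29) - 8 ≡ 3. → (29, 3)
4Q: (29, 3) + (5, 6). λ = (6 - 3)/(5 - 29) ≡ 3/17 mod 41. 17⁻¹ ≡ 29 (mod 41), so λ ≡ 5.
  x = λ² - 29 - 5 = 25 - 34 ≡ 32; y = λ·(29 - 32) - 3 ≡ 23. → (32, 23)
5Q: (32, 23) + (5, 6). λ = (6 - 23)/(5 - 32) ≡ 24/14 mod 41. 14⁻¹ ≡ 3 (mod 41) since 14·3 = 42 ≡ 1, so λ ≡ 31.
  x = λ² - 32 - 5 = 961 - 37 ≡ 22; y = λ·(32 - 22) - 23 ≡ 0. → (22, 0)
6Q: (22, 0) + (5, 6). λ = (6 - 0)/(5 - 22) ≡ 6/24 mod 41. 24⁻¹ ≡ 12 (mod 41), so λ ≡ 31.
  x = λ² - 22 - 5 = 961 - 27 ≡ 32; y = λ·(22 - 32) - 0 ≡ 18. → (32, 18)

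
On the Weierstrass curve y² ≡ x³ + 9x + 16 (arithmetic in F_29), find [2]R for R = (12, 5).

tangent at (12, 5): λ = (3·12² + 9)/(2·5) ≡ 6/10. 10⁻¹ ≡ 3 (mod 29), so λ ≡ 6·3 ≡ 18.
  x = λ² - 12 - 12 = 324 - 24 ≡ 10; y = λ·(12 - 10) - 5 ≡ 2. → (10, 2)

(10, 2)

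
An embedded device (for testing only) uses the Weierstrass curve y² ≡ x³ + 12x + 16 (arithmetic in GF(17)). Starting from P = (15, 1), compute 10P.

Double-and-add on 10 = (1010)₂. Start with P = (15, 1) for the leading 1-bit.
double: tangent at (15, 1): λ = (3·15² + 12)/(2·1) ≡ 7/2. 2⁻¹ ≡ 9 (mod 17), so λ ≡ 7·9 ≡ 12.
  x = λ² - 15 - 15 = 144 - 30 ≡ 12; y = λ·(15 - 12) - 1 ≡ 1. → (12, 1)
double: tangent at (12, 1): λ = (3·12² + 12)/(2·1) ≡ 2/2. 2⁻¹ ≡ 9 (mod 17) since 2·9 = 18 ≡ 1, so λ ≡ 2·9 ≡ 1.
  x = λ² - 12 - 12 = 1 - 24 ≡ 11; y = λ·(12 - 11) - 1 ≡ 0. → (11, 0)
add P: (11, 0) + (15, 1). λ = (1 - 0)/(15 - 11) ≡ 1/4 mod 17. 4⁻¹ ≡ 13 (mod 17), so λ ≡ 13.
  x = λ² - 11 - 15 = 169 - 26 ≡ 7; y = λ·(11 - 7) - 0 ≡ 1. → (7, 1)
double: tangent at (7, 1): λ = (3·7² + 12)/(2·1) ≡ 6/2. 2⁻¹ ≡ 9 (mod 17) since 2·9 = 18 ≡ 1, so λ ≡ 6·9 ≡ 3.
  x = λ² - 7 - 7 = 9 - 14 ≡ 12; y = λ·(7 - 12) - 1 ≡ 1. → (12, 1)

(12, 1)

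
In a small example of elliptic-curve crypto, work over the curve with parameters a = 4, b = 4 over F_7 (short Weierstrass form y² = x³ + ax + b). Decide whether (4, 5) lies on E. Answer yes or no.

y² = 5² ≡ 4; x³ + 4x + 4 = 84 ≡ 0 (mod 7). 4 ≠ 0.

no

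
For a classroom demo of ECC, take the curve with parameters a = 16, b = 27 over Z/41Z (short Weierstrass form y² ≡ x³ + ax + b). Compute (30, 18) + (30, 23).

The two points share x = 30 and their y-coordinates satisfy 18 + 23 ≡ 0 (mod 41), so they are inverses. Their sum is O.

O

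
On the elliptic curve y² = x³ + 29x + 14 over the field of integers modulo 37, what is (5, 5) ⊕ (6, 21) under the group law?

(5, 5) + (6, 21). λ = (21 - 5)/(6 - 5) ≡ 16/1 mod 37. 1⁻¹ ≡ 1 (mod 37), so λ ≡ 16.
  x = λ² - 5 - 6 = 256 - 11 ≡ 23; y = λ·(5 - 23) - 5 ≡ 3. → (23, 3)

(23, 3)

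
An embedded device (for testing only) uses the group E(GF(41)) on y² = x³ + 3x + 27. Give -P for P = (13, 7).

-(13, 7) = (13, -7 mod 41) = (13, 34).

(13, 34)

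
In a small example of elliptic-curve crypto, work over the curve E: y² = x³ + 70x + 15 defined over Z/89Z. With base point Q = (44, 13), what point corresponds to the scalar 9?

(68, 26)

Repeated addition: build up to 9Q.
2Q: tangent at (44, 13): λ = (3·44² + 70)/(2·13) ≡ 4/26. 26⁻¹ ≡ 24 (mod 89), so λ ≡ 4·24 ≡ 7.
  x = λ² - 44 - 44 = 49 - 88 ≡ 50; y = λ·(44 - 50) - 13 ≡ 34. → (50, 34)
3Q: (50, 34) + (44, 13). λ = (13 - 34)/(44 - 50) ≡ 68/83 mod 89. 83⁻¹ ≡ 74 (mod 89) since 83·74 = 6142 ≡ 1, so λ ≡ 48.
  x = λ² - 50 - 44 = 2304 - 94 ≡ 74; y = λ·(50 - 74) - 34 ≡ 60. → (74, 60)
4Q: (74, 60) + (44, 13). λ = (13 - 60)/(44 - 74) ≡ 42/59 mod 89. 59⁻¹ ≡ 86 (mod 89), so λ ≡ 52.
  x = λ² - 74 - 44 = 2704 - 118 ≡ 5; y = λ·(74 - 5) - 60 ≡ 57. → (5, 57)
5Q: (5, 57) + (44, 13). λ = (13 - 57)/(44 - 5) ≡ 45/39 mod 89. 39⁻¹ ≡ 16 (mod 89), so λ ≡ 8.
  x = λ² - 5 - 44 = 64 - 49 ≡ 15; y = λ·(5 - 15) - 57 ≡ 41. → (15, 41)
6Q: (15, 41) + (44, 13). λ = (13 - 41)/(44 - 15) ≡ 61/29 mod 89. 29⁻¹ ≡ 43 (mod 89), so λ ≡ 42.
  x = λ² - 15 - 44 = 1764 - 59 ≡ 14; y = λ·(15 - 14) - 41 ≡ 1. → (14, 1)
7Q: (14, 1) + (44, 13). λ = (13 - 1)/(44 - 14) ≡ 12/30 mod 89. 30⁻¹ ≡ 3 (mod 89), so λ ≡ 36.
  x = λ² - 14 - 44 = 1296 - 58 ≡ 81; y = λ·(14 - 81) - 1 ≡ 79. → (81, 79)
8Q: (81, 79) + (44, 13). λ = (13 - 79)/(44 - 81) ≡ 23/52 mod 89. 52⁻¹ ≡ 12 (mod 89) since 52·12 = 624 ≡ 1, so λ ≡ 9.
  x = λ² - 81 - 44 = 81 - 125 ≡ 45; y = λ·(81 - 45) - 79 ≡ 67. → (45, 67)
9Q: (45, 67) + (44, 13). λ = (13 - 67)/(44 - 45) ≡ 35/88 mod 89. 88⁻¹ ≡ 88 (mod 89), so λ ≡ 54.
  x = λ² - 45 - 44 = 2916 - 89 ≡ 68; y = λ·(45 - 68) - 67 ≡ 26. → (68, 26)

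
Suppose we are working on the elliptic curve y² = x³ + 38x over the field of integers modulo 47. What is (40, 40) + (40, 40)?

tangent at (40, 40): λ = (3·40² + 38)/(2·40) ≡ 44/33. 33⁻¹ ≡ 10 (mod 47), so λ ≡ 44·10 ≡ 17.
  x = λ² - 40 - 40 = 289 - 80 ≡ 21; y = λ·(40 - 21) - 40 ≡ 1. → (21, 1)

(21, 1)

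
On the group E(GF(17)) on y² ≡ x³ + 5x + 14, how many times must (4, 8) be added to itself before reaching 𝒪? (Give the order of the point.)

7

2P: tangent at (4, 8): λ = (3·4² + 5)/(2·8) ≡ 2/16. 16⁻¹ ≡ 16 (mod 17) since 16·16 = 256 ≡ 1, so λ ≡ 2·16 ≡ 15.
  x = λ² - 4 - 4 = 225 - 8 ≡ 13; y = λ·(4 - 13) - 8 ≡ 10. → (13, 10)
3P: (13, 10) + (4, 8). λ = (8 - 10)/(4 - 13) ≡ 15/8 mod 17. 8⁻¹ ≡ 15 (mod 17) since 8·15 = 120 ≡ 1, so λ ≡ 4.
  x = λ² - 13 - 4 = 16 - 17 ≡ 16; y = λ·(13 - 16) - 10 ≡ 12. → (16, 12)
4P: (16, 12) + (4, 8). λ = (8 - 12)/(4 - 16) ≡ 13/5 mod 17. 5⁻¹ ≡ 7 (mod 17), so λ ≡ 6.
  x = λ² - 16 - 4 = 36 - 20 ≡ 16; y = λ·(16 - 16) - 12 ≡ 5. → (16, 5)
5P: (16, 5) + (4, 8). λ = (8 - 5)/(4 - 16) ≡ 3/5 mod 17. 5⁻¹ ≡ 7 (mod 17) since 5·7 = 35 ≡ 1, so λ ≡ 4.
  x = λ² - 16 - 4 = 16 - 20 ≡ 13; y = λ·(16 - 13) - 5 ≡ 7. → (13, 7)
6P: (13, 7) + (4, 8). λ = (8 - 7)/(4 - 13) ≡ 1/8 mod 17. 8⁻¹ ≡ 15 (mod 17), so λ ≡ 15.
  x = λ² - 13 - 4 = 225 - 17 ≡ 4; y = λ·(13 - 4) - 7 ≡ 9. → (4, 9)
7P: (4, 9) + (4, 8): same x and y₁ ≡ -y₂, so the sum is 𝒪.
7P = 𝒪, so the order is 7.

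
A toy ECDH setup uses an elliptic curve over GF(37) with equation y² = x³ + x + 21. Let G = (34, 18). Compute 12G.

Double-and-add on 12 = (1100)₂. Start with G = (34, 18) for the leading 1-bit.
double: tangent at (34, 18): λ = (3·34² + 1)/(2·18) ≡ 28/36. 36⁻¹ ≡ 36 (mod 37), so λ ≡ 28·36 ≡ 9.
  x = λ² - 34 - 34 = 81 - 68 ≡ 13; y = λ·(34 - 13) - 18 ≡ 23. → (13, 23)
add G: (13, 23) + (34, 18). λ = (18 - 23)/(34 - 13) ≡ 32/21 mod 37. 21⁻¹ ≡ 30 (mod 37), so λ ≡ 35.
  x = λ² - 13 - 34 = 1225 - 47 ≡ 31; y = λ·(13 - 31) - 23 ≡ 13. → (31, 13)
double: tangent at (31, 13): λ = (3·31² + 1)/(2·13) ≡ 35/26. 26⁻¹ ≡ 10 (mod 37), so λ ≡ 35·10 ≡ 17.
  x = λ² - 31 - 31 = 289 - 62 ≡ 5; y = λ·(31 - 5) - 13 ≡ 22. → (5, 22)
double: tangent at (5, 22): λ = (3·5² + 1)/(2·22) ≡ 2/7. 7⁻¹ ≡ 16 (mod 37), so λ ≡ 2·16 ≡ 32.
  x = λ² - 5 - 5 = 1024 - 10 ≡ 15; y = λ·(5 - 15) - 22 ≡ 28. → (15, 28)

(15, 28)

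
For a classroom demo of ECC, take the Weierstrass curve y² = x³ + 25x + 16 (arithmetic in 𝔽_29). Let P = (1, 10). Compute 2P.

tangent at (1, 10): λ = (3·1² + 25)/(2·10) ≡ 28/20. 20⁻¹ ≡ 16 (mod 29) since 20·16 = 320 ≡ 1, so λ ≡ 28·16 ≡ 13.
  x = λ² - 1 - 1 = 169 - 2 ≡ 22; y = λ·(1 - 22) - 10 ≡ 7. → (22, 7)

(22, 7)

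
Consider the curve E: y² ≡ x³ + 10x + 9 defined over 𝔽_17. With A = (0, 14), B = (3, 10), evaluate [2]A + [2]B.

(10, 15)

First 2A:
Repeated addition: build up to 2A.
2A: tangent at (0, 14): λ = (3·0² + 10)/(2·14) ≡ 10/11. 11⁻¹ ≡ 14 (mod 17) since 11·14 = 154 ≡ 1, so λ ≡ 10·14 ≡ 4.
  x = λ² - 0 - 0 = 16 - 0 ≡ 16; y = λ·(0 - 16) - 14 ≡ 7. → (16, 7)
2A = (16, 7).
Next 2B:
Repeated addition: build up to 2B.
2B: tangent at (3, 10): λ = (3·3² + 10)/(2·10) ≡ 3/3. 3⁻¹ ≡ 6 (mod 17), so λ ≡ 3·6 ≡ 1.
  x = λ² - 3 - 3 = 1 - 6 ≡ 12; y = λ·(3 - 12) - 10 ≡ 15. → (12, 15)
2B = (12, 15).
Finally 2A + 2B:
(16, 7) + (12, 15). λ = (15 - 7)/(12 - 16) ≡ 8/13 mod 17. 13⁻¹ ≡ 4 (mod 17) since 13·4 = 52 ≡ 1, so λ ≡ 15.
  x = λ² - 16 - 12 = 225 - 28 ≡ 10; y = λ·(16 - 10) - 7 ≡ 15. → (10, 15)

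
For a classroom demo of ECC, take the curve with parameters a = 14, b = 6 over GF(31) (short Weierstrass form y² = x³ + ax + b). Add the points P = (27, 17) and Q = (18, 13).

(27, 17) + (18, 13). λ = (13 - 17)/(18 - 27) ≡ 27/22 mod 31. 22⁻¹ ≡ 24 (mod 31) since 22·24 = 528 ≡ 1, so λ ≡ 28.
  x = λ² - 27 - 18 = 784 - 45 ≡ 26; y = λ·(27 - 26) - 17 ≡ 11. → (26, 11)

(26, 11)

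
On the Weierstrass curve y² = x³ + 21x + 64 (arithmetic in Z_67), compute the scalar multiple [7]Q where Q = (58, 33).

(29, 65)

Double-and-add on 7 = (111)₂. Start with Q = (58, 33) for the leading 1-bit.
double: tangent at (58, 33): λ = (3·58² + 21)/(2·33) ≡ 63/66. 66⁻¹ ≡ 66 (mod 67), so λ ≡ 63·66 ≡ 4.
  x = λ² - 58 - 58 = 16 - 116 ≡ 34; y = λ·(58 - 34) - 33 ≡ 63. → (34, 63)
add Q: (34, 63) + (58, 33). λ = (33 - 63)/(58 - 34) ≡ 37/24 mod 67. 24⁻¹ ≡ 14 (mod 67), so λ ≡ 49.
  x = λ² - 34 - 58 = 2401 - 92 ≡ 31; y = λ·(34 - 31) - 63 ≡ 17. → (31, 17)
double: tangent at (31, 17): λ = (3·31² + 21)/(2·17) ≡ 23/34. 34⁻¹ ≡ 2 (mod 67), so λ ≡ 23·2 ≡ 46.
  x = λ² - 31 - 31 = 2116 - 62 ≡ 44; y = λ·(31 - 44) - 17 ≡ 55. → (44, 55)
add Q: (44, 55) + (58, 33). λ = (33 - 55)/(58 - 44) ≡ 45/14 mod 67. 14⁻¹ ≡ 24 (mod 67), so λ ≡ 8.
  x = λ² - 44 - 58 = 64 - 102 ≡ 29; y = λ·(44 - 29) - 55 ≡ 65. → (29, 65)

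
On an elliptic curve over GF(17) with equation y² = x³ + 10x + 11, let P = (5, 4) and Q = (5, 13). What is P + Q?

The two points share x = 5 and their y-coordinates satisfy 4 + 13 ≡ 0 (mod 17), so they are inverses. Their sum is 𝒪.

O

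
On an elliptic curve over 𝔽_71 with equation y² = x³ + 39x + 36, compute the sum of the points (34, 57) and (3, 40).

(36, 61)

(34, 57) + (3, 40). λ = (40 - 57)/(3 - 34) ≡ 54/40 mod 71. 40⁻¹ ≡ 16 (mod 71) since 40·16 = 640 ≡ 1, so λ ≡ 12.
  x = λ² - 34 - 3 = 144 - 37 ≡ 36; y = λ·(34 - 36) - 57 ≡ 61. → (36, 61)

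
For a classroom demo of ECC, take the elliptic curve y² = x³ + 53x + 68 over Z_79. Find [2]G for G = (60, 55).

tangent at (60, 55): λ = (3·60² + 53)/(2·55) ≡ 30/31. 31⁻¹ ≡ 51 (mod 79) since 31·51 = 1581 ≡ 1, so λ ≡ 30·51 ≡ 29.
  x = λ² - 60 - 60 = 841 - 120 ≡ 10; y = λ·(60 - 10) - 55 ≡ 52. → (10, 52)

(10, 52)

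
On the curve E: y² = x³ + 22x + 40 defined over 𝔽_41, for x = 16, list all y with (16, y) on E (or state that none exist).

none

x³ + 22x + 40 = 4488 ≡ 19 (mod 41).
19 is a non-residue mod 41; no y exists.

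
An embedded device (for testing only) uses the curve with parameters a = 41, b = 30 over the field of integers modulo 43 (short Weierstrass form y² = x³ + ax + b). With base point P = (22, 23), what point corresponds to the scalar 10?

Repeated addition: build up to 10P.
2P: tangent at (22, 23): λ = (3·22² + 41)/(2·23) ≡ 31/3. 3⁻¹ ≡ 29 (mod 43), so λ ≡ 31·29 ≡ 39.
  x = λ² - 22 - 22 = 1521 - 44 ≡ 15; y = λ·(22 - 15) - 23 ≡ 35. → (15, 35)
3P: (15, 35) + (22, 23). λ = (23 - 35)/(22 - 15) ≡ 31/7 mod 43. 7⁻¹ ≡ 37 (mod 43), so λ ≡ 29.
  x = λ² - 15 - 22 = 841 - 37 ≡ 30; y = λ·(15 - 30) - 35 ≡ 3. → (30, 3)
4P: (30, 3) + (22, 23). λ = (23 - 3)/(22 - 30) ≡ 20/35 mod 43. 35⁻¹ ≡ 16 (mod 43), so λ ≡ 19.
  x = λ² - 30 - 22 = 361 - 52 ≡ 8; y = λ·(30 - 8) - 3 ≡ 28. → (8, 28)
5P: (8, 28) + (22, 23). λ = (23 - 28)/(22 - 8) ≡ 38/14 mod 43. 14⁻¹ ≡ 40 (mod 43) since 14·40 = 560 ≡ 1, so λ ≡ 15.
  x = λ² - 8 - 22 = 225 - 30 ≡ 23; y = λ·(8 - 23) - 28 ≡ 5. → (23, 5)
6P: (23, 5) + (22, 23). λ = (23 - 5)/(22 - 23) ≡ 18/42 mod 43. 42⁻¹ ≡ 42 (mod 43) since 42·42 = 1764 ≡ 1, so λ ≡ 25.
  x = λ² - 23 - 22 = 625 - 45 ≡ 21; y = λ·(23 - 21) - 5 ≡ 2. → (21, 2)
7P: (21, 2) + (22, 23). λ = (23 - 2)/(22 - 21) ≡ 21/1 mod 43. 1⁻¹ ≡ 1 (mod 43) since 1·1 = 1 ≡ 1, so λ ≡ 21.
  x = λ² - 21 - 22 = 441 - 43 ≡ 11; y = λ·(21 - 11) - 2 ≡ 36. → (11, 36)
8P: (11, 36) + (22, 23). λ = (23 - 36)/(22 - 11) ≡ 30/11 mod 43. 11⁻¹ ≡ 4 (mod 43) since 11·4 = 44 ≡ 1, so λ ≡ 34.
  x = λ² - 11 - 22 = 1156 - 33 ≡ 5; y = λ·(11 - 5) - 36 ≡ 39. → (5, 39)
9P: (5, 39) + (22, 23). λ = (23 - 39)/(22 - 5) ≡ 27/17 mod 43. 17⁻¹ ≡ 38 (mod 43) since 17·38 = 646 ≡ 1, so λ ≡ 37.
  x = λ² - 5 - 22 = 1369 - 27 ≡ 9; y = λ·(5 - 9) - 39 ≡ 28. → (9, 28)
10P: (9, 28) + (22, 23). λ = (23 - 28)/(22 - 9) ≡ 38/13 mod 43. 13⁻¹ ≡ 10 (mod 43), so λ ≡ 36.
  x = λ² - 9 - 22 = 1296 - 31 ≡ 18; y = λ·(9 - 18) - 28 ≡ 35. → (18, 35)

(18, 35)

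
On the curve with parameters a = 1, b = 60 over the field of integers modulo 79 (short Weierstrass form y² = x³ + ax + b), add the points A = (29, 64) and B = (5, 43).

(47, 19)

(29, 64) + (5, 43). λ = (43 - 64)/(5 - 29) ≡ 58/55 mod 79. 55⁻¹ ≡ 23 (mod 79), so λ ≡ 70.
  x = λ² - 29 - 5 = 4900 - 34 ≡ 47; y = λ·(29 - 47) - 64 ≡ 19. → (47, 19)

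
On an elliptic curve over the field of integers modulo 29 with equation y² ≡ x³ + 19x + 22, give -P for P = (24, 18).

-(24, 18) = (24, -18 mod 29) = (24, 11).

(24, 11)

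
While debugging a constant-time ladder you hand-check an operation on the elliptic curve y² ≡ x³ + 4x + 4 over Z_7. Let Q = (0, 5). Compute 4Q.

Double-and-add on 4 = (100)₂. Start with Q = (0, 5) for the leading 1-bit.
double: tangent at (0, 5): λ = (3·0² + 4)/(2·5) ≡ 4/3. 3⁻¹ ≡ 5 (mod 7), so λ ≡ 4·5 ≡ 6.
  x = λ² - 0 - 0 = 36 - 0 ≡ 1; y = λ·(0 - 1) - 5 ≡ 3. → (1, 3)
double: tangent at (1, 3): λ = (3·1² + 4)/(2·3) ≡ 0/6. 6⁻¹ ≡ 6 (mod 7), so λ ≡ 0·6 ≡ 0.
  x = λ² - 1 - 1 = 0 - 2 ≡ 5; y = λ·(1 - 5) - 3 ≡ 4. → (5, 4)

(5, 4)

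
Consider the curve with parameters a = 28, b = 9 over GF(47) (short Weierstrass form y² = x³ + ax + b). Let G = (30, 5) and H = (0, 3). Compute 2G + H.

(23, 6)

First 2G:
Repeated addition: build up to 2G.
2G: tangent at (30, 5): λ = (3·30² + 28)/(2·5) ≡ 2/10. 10⁻¹ ≡ 33 (mod 47), so λ ≡ 2·33 ≡ 19.
  x = λ² - 30 - 30 = 361 - 60 ≡ 19; y = λ·(30 - 19) - 5 ≡ 16. → (19, 16)
2G = (19, 16).
Finally 2G + H:
(19, 16) + (0, 3). λ = (3 - 16)/(0 - 19) ≡ 34/28 mod 47. 28⁻¹ ≡ 42 (mod 47), so λ ≡ 18.
  x = λ² - 19 - 0 = 324 - 19 ≡ 23; y = λ·(19 - 23) - 16 ≡ 6. → (23, 6)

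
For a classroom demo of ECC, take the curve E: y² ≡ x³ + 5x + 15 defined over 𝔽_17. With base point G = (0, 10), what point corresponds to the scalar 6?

Double-and-add on 6 = (110)₂. Start with G = (0, 10) for the leading 1-bit.
double: tangent at (0, 10): λ = (3·0² + 5)/(2·10) ≡ 5/3. 3⁻¹ ≡ 6 (mod 17) since 3·6 = 18 ≡ 1, so λ ≡ 5·6 ≡ 13.
  x = λ² - 0 - 0 = 169 - 0 ≡ 16; y = λ·(0 - 16) - 10 ≡ 3. → (16, 3)
add G: (16, 3) + (0, 10). λ = (10 - 3)/(0 - 16) ≡ 7/1 mod 17. 1⁻¹ ≡ 1 (mod 17), so λ ≡ 7.
  x = λ² - 16 - 0 = 49 - 16 ≡ 16; y = λ·(16 - 16) - 3 ≡ 14. → (16, 14)
double: tangent at (16, 14): λ = (3·16² + 5)/(2·14) ≡ 8/11. 11⁻¹ ≡ 14 (mod 17) since 11·14 = 154 ≡ 1, so λ ≡ 8·14 ≡ 10.
  x = λ² - 16 - 16 = 100 - 32 ≡ 0; y = λ·(16 - 0) - 14 ≡ 10. → (0, 10)

(0, 10)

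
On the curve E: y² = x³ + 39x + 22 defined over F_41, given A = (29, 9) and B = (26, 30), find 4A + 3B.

First 4A:
Double-and-add on 4 = (100)₂. Start with A = (29, 9) for the leading 1-bit.
double: tangent at (29, 9): λ = (3·29² + 39)/(2·9) ≡ 20/18. 18⁻¹ ≡ 16 (mod 41), so λ ≡ 20·16 ≡ 33.
  x = λ² - 29 - 29 = 1089 - 58 ≡ 6; y = λ·(29 - 6) - 9 ≡ 12. → (6, 12)
double: tangent at (6, 12): λ = (3·6² + 39)/(2·12) ≡ 24/24. 24⁻¹ ≡ 12 (mod 41) since 24·12 = 288 ≡ 1, so λ ≡ 24·12 ≡ 1.
  x = λ² - 6 - 6 = 1 - 12 ≡ 30; y = λ·(6 - 30) - 12 ≡ 5. → (30, 5)
4A = (30, 5).
Next 3B:
Repeated addition: build up to 3B.
2B: tangent at (26, 30): λ = (3·26² + 39)/(2·30) ≡ 17/19. 19⁻¹ ≡ 13 (mod 41) since 19·13 = 247 ≡ 1, so λ ≡ 17·13 ≡ 16.
  x = λ² - 26 - 26 = 256 - 52 ≡ 40; y = λ·(26 - 40) - 30 ≡ 33. → (40, 33)
3B: (40, 33) + (26, 30). λ = (30 - 33)/(26 - 40) ≡ 38/27 mod 41. 27⁻¹ ≡ 38 (mod 41), so λ ≡ 9.
  x = λ² - 40 - 26 = 81 - 66 ≡ 15; y = λ·(40 - 15) - 33 ≡ 28. → (15, 28)
3B = (15, 28).
Finally 4A + 3B:
(30, 5) + (15, 28). λ = (28 - 5)/(15 - 30) ≡ 23/26 mod 41. 26⁻¹ ≡ 30 (mod 41) since 26·30 = 780 ≡ 1, so λ ≡ 34.
  x = λ² - 30 - 15 = 1156 - 45 ≡ 4; y = λ·(30 - 4) - 5 ≡ 18. → (4, 18)

(4, 18)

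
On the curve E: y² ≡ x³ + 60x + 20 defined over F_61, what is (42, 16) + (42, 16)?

tangent at (42, 16): λ = (3·42² + 60)/(2·16) ≡ 45/32. 32⁻¹ ≡ 21 (mod 61), so λ ≡ 45·21 ≡ 30.
  x = λ² - 42 - 42 = 900 - 84 ≡ 23; y = λ·(42 - 23) - 16 ≡ 5. → (23, 5)

(23, 5)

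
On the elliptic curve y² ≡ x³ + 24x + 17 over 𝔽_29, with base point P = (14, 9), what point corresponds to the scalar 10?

Repeated addition: build up to 10P.
2P: tangent at (14, 9): λ = (3·14² + 24)/(2·9) ≡ 3/18. 18⁻¹ ≡ 21 (mod 29) since 18·21 = 378 ≡ 1, so λ ≡ 3·21 ≡ 5.
  x = λ² - 14 - 14 = 25 - 28 ≡ 26; y = λ·(14 - 26) - 9 ≡ 18. → (26, 18)
3P: (26, 18) + (14, 9). λ = (9 - 18)/(14 - 26) ≡ 20/17 mod 29. 17⁻¹ ≡ 12 (mod 29), so λ ≡ 8.
  x = λ² - 26 - 14 = 64 - 40 ≡ 24; y = λ·(26 - 24) - 18 ≡ 27. → (24, 27)
4P: (24, 27) + (14, 9). λ = (9 - 27)/(14 - 24) ≡ 11/19 mod 29. 19⁻¹ ≡ 26 (mod 29) since 19·26 = 494 ≡ 1, so λ ≡ 25.
  x = λ² - 24 - 14 = 625 - 38 ≡ 7; y = λ·(24 - 7) - 27 ≡ 21. → (7, 21)
5P: (7, 21) + (14, 9). λ = (9 - 21)/(14 - 7) ≡ 17/7 mod 29. 7⁻¹ ≡ 25 (mod 29), so λ ≡ 19.
  x = λ² - 7 - 14 = 361 - 21 ≡ 21; y = λ·(7 - 21) - 21 ≡ 3. → (21, 3)
6P: (21, 3) + (14, 9). λ = (9 - 3)/(14 - 21) ≡ 6/22 mod 29. 22⁻¹ ≡ 4 (mod 29), so λ ≡ 24.
  x = λ² - 21 - 14 = 576 - 35 ≡ 19; y = λ·(21 - 19) - 3 ≡ 16. → (19, 16)
7P: (19, 16) + (14, 9). λ = (9 - 16)/(14 - 19) ≡ 22/24 mod 29. 24⁻¹ ≡ 23 (mod 29), so λ ≡ 13.
  x = λ² - 19 - 14 = 169 - 33 ≡ 20; y = λ·(19 - 20) - 16 ≡ 0. → (20, 0)
8P: (20, 0) + (14, 9). λ = (9 - 0)/(14 - 20) ≡ 9/23 mod 29. 23⁻¹ ≡ 24 (mod 29) since 23·24 = 552 ≡ 1, so λ ≡ 13.
  x = λ² - 20 - 14 = 169 - 34 ≡ 19; y = λ·(20 - 19) - 0 ≡ 13. → (19, 13)
9P: (19, 13) + (14, 9). λ = (9 - 13)/(14 - 19) ≡ 25/24 mod 29. 24⁻¹ ≡ 23 (mod 29), so λ ≡ 24.
  x = λ² - 19 - 14 = 576 - 33 ≡ 21; y = λ·(19 - 21) - 13 ≡ 26. → (21, 26)
10P: (21, 26) + (14, 9). λ = (9 - 26)/(14 - 21) ≡ 12/22 mod 29. 22⁻¹ ≡ 4 (mod 29), so λ ≡ 19.
  x = λ² - 21 - 14 = 361 - 35 ≡ 7; y = λ·(21 - 7) - 26 ≡ 8. → (7, 8)

(7, 8)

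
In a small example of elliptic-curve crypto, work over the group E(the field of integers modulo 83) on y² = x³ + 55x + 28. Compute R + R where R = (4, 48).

(70, 42)

tangent at (4, 48): λ = (3·4² + 55)/(2·48) ≡ 20/13. 13⁻¹ ≡ 32 (mod 83), so λ ≡ 20·32 ≡ 59.
  x = λ² - 4 - 4 = 3481 - 8 ≡ 70; y = λ·(4 - 70) - 48 ≡ 42. → (70, 42)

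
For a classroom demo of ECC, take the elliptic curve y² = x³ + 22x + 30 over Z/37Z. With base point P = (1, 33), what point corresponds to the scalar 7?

Repeated addition: build up to 7P.
2P: tangent at (1, 33): λ = (3·1² + 22)/(2·33) ≡ 25/29. 29⁻¹ ≡ 23 (mod 37) since 29·23 = 667 ≡ 1, so λ ≡ 25·23 ≡ 20.
  x = λ² - 1 - 1 = 400 - 2 ≡ 28; y = λ·(1 - 28) - 33 ≡ 19. → (28, 19)
3P: (28, 19) + (1, 33). λ = (33 - 19)/(1 - 28) ≡ 14/10 mod 37. 10⁻¹ ≡ 26 (mod 37), so λ ≡ 31.
  x = λ² - 28 - 1 = 961 - 29 ≡ 7; y = λ·(28 - 7) - 19 ≡ 3. → (7, 3)
4P: (7, 3) + (1, 33). λ = (33 - 3)/(1 - 7) ≡ 30/31 mod 37. 31⁻¹ ≡ 6 (mod 37) since 31·6 = 186 ≡ 1, so λ ≡ 32.
  x = λ² - 7 - 1 = 1024 - 8 ≡ 17; y = λ·(7 - 17) - 3 ≡ 10. → (17, 10)
5P: (17, 10) + (1, 33). λ = (33 - 10)/(1 - 17) ≡ 23/21 mod 37. 21⁻¹ ≡ 30 (mod 37) since 21·30 = 630 ≡ 1, so λ ≡ 24.
  x = λ² - 17 - 1 = 576 - 18 ≡ 3; y = λ·(17 - 3) - 10 ≡ 30. → (3, 30)
6P: (3, 30) + (1, 33). λ = (33 - 30)/(1 - 3) ≡ 3/35 mod 37. 35⁻¹ ≡ 18 (mod 37), so λ ≡ 17.
  x = λ² - 3 - 1 = 289 - 4 ≡ 26; y = λ·(3 - 26) - 30 ≡ 23. → (26, 23)
7P: (26, 23) + (1, 33). λ = (33 - 23)/(1 - 26) ≡ 10/12 mod 37. 12⁻¹ ≡ 34 (mod 37), so λ ≡ 7.
  x = λ² - 26 - 1 = 49 - 27 ≡ 22; y = λ·(26 - 22) - 23 ≡ 5. → (22, 5)

(22, 5)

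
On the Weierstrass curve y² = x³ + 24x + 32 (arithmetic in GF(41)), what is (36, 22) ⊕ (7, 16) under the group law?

(29, 36)

(36, 22) + (7, 16). λ = (16 - 22)/(7 - 36) ≡ 35/12 mod 41. 12⁻¹ ≡ 24 (mod 41) since 12·24 = 288 ≡ 1, so λ ≡ 20.
  x = λ² - 36 - 7 = 400 - 43 ≡ 29; y = λ·(36 - 29) - 22 ≡ 36. → (29, 36)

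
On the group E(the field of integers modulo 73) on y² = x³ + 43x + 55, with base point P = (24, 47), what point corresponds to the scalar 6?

Double-and-add on 6 = (110)₂. Start with P = (24, 47) for the leading 1-bit.
double: tangent at (24, 47): λ = (3·24² + 43)/(2·47) ≡ 19/21. 21⁻¹ ≡ 7 (mod 73), so λ ≡ 19·7 ≡ 60.
  x = λ² - 24 - 24 = 3600 - 48 ≡ 48; y = λ·(24 - 48) - 47 ≡ 46. → (48, 46)
add P: (48, 46) + (24, 47). λ = (47 - 46)/(24 - 48) ≡ 1/49 mod 73. 49⁻¹ ≡ 3 (mod 73), so λ ≡ 3.
  x = λ² - 48 - 24 = 9 - 72 ≡ 10; y = λ·(48 - 10) - 46 ≡ 68. → (10, 68)
double: tangent at (10, 68): λ = (3·10² + 43)/(2·68) ≡ 51/63. 63⁻¹ ≡ 51 (mod 73) since 63·51 = 3213 ≡ 1, so λ ≡ 51·51 ≡ 46.
  x = λ² - 10 - 10 = 2116 - 20 ≡ 52; y = λ·(10 - 52) - 68 ≡ 44. → (52, 44)

(52, 44)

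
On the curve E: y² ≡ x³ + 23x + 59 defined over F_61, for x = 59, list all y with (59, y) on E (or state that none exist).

x³ + 23x + 59 = 206795 ≡ 5 (mod 61).
Square roots of 5 mod 61: 26 and 35 (since 26² = 676 ≡ 5).

26, 35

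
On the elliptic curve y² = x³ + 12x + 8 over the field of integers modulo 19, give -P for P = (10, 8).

-(10, 8) = (10, -8 mod 19) = (10, 11).

(10, 11)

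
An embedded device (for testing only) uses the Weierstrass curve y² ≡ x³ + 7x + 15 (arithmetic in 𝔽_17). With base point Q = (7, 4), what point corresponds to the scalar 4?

Double-and-add on 4 = (100)₂. Start with Q = (7, 4) for the leading 1-bit.
double: tangent at (7, 4): λ = (3·7² + 7)/(2·4) ≡ 1/8. 8⁻¹ ≡ 15 (mod 17), so λ ≡ 1·15 ≡ 15.
  x = λ² - 7 - 7 = 225 - 14 ≡ 7; y = λ·(7 - 7) - 4 ≡ 13. → (7, 13)
double: tangent at (7, 13): λ = (3·7² + 7)/(2·13) ≡ 1/9. 9⁻¹ ≡ 2 (mod 17) since 9·2 = 18 ≡ 1, so λ ≡ 1·2 ≡ 2.
  x = λ² - 7 - 7 = 4 - 14 ≡ 7; y = λ·(7 - 7) - 13 ≡ 4. → (7, 4)

(7, 4)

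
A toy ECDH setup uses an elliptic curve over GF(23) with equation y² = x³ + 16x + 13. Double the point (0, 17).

(12, 22)

tangent at (0, 17): λ = (3·0² + 16)/(2·17) ≡ 16/11. 11⁻¹ ≡ 21 (mod 23) since 11·21 = 231 ≡ 1, so λ ≡ 16·21 ≡ 14.
  x = λ² - 0 - 0 = 196 - 0 ≡ 12; y = λ·(0 - 12) - 17 ≡ 22. → (12, 22)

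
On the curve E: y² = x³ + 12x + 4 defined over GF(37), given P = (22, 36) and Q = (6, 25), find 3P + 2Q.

First 3P:
Repeated addition: build up to 3P.
2P: tangent at (22, 36): λ = (3·22² + 12)/(2·36) ≡ 21/35. 35⁻¹ ≡ 18 (mod 37), so λ ≡ 21·18 ≡ 8.
  x = λ² - 22 - 22 = 64 - 44 ≡ 20; y = λ·(22 - 20) - 36 ≡ 17. → (20, 17)
3P: (20, 17) + (22, 36). λ = (36 - 17)/(22 - 20) ≡ 19/2 mod 37. 2⁻¹ ≡ 19 (mod 37) since 2·19 = 38 ≡ 1, so λ ≡ 28.
  x = λ² - 20 - 22 = 784 - 42 ≡ 2; y = λ·(20 - 2) - 17 ≡ 6. → (2, 6)
3P = (2, 6).
Next 2Q:
Repeated addition: build up to 2Q.
2Q: tangent at (6, 25): λ = (3·6² + 12)/(2·25) ≡ 9/13. 13⁻¹ ≡ 20 (mod 37) since 13·20 = 260 ≡ 1, so λ ≡ 9·20 ≡ 32.
  x = λ² - 6 - 6 = 1024 - 12 ≡ 13; y = λ·(6 - 13) - 25 ≡ 10. → (13, 10)
2Q = (13, 10).
Finally 3P + 2Q:
(2, 6) + (13, 10). λ = (10 - 6)/(13 - 2) ≡ 4/11 mod 37. 11⁻¹ ≡ 27 (mod 37) since 11·27 = 297 ≡ 1, so λ ≡ 34.
  x = λ² - 2 - 13 = 1156 - 15 ≡ 31; y = λ·(2 - 31) - 6 ≡ 7. → (31, 7)

(31, 7)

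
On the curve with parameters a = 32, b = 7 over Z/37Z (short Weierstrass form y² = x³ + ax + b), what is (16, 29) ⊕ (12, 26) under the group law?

(16, 29) + (12, 26). λ = (26 - 29)/(12 - 16) ≡ 34/33 mod 37. 33⁻¹ ≡ 9 (mod 37), so λ ≡ 10.
  x = λ² - 16 - 12 = 100 - 28 ≡ 35; y = λ·(16 - 35) - 29 ≡ 3. → (35, 3)

(35, 3)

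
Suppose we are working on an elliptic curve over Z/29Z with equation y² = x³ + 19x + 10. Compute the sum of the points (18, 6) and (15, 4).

(18, 6) + (15, 4). λ = (4 - 6)/(15 - 18) ≡ 27/26 mod 29. 26⁻¹ ≡ 19 (mod 29), so λ ≡ 20.
  x = λ² - 18 - 15 = 400 - 33 ≡ 19; y = λ·(18 - 19) - 6 ≡ 3. → (19, 3)

(19, 3)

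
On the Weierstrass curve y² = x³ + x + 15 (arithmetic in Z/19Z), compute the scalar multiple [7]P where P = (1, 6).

Repeated addition: build up to 7P.
2P: tangent at (1, 6): λ = (3·1² + 1)/(2·6) ≡ 4/12. 12⁻¹ ≡ 8 (mod 19), so λ ≡ 4·8 ≡ 13.
  x = λ² - 1 - 1 = 169 - 2 ≡ 15; y = λ·(1 - 15) - 6 ≡ 2. → (15, 2)
3P: (15, 2) + (1, 6). λ = (6 - 2)/(1 - 15) ≡ 4/5 mod 19. 5⁻¹ ≡ 4 (mod 19), so λ ≡ 16.
  x = λ² - 15 - 1 = 256 - 16 ≡ 12; y = λ·(15 - 12) - 2 ≡ 8. → (12, 8)
4P: (12, 8) + (1, 6). λ = (6 - 8)/(1 - 12) ≡ 17/8 mod 19. 8⁻¹ ≡ 12 (mod 19), so λ ≡ 14.
  x = λ² - 12 - 1 = 196 - 13 ≡ 12; y = λ·(12 - 12) - 8 ≡ 11. → (12, 11)
5P: (12, 11) + (1, 6). λ = (6 - 11)/(1 - 12) ≡ 14/8 mod 19. 8⁻¹ ≡ 12 (mod 19) since 8·12 = 96 ≡ 1, so λ ≡ 16.
  x = λ² - 12 - 1 = 256 - 13 ≡ 15; y = λ·(12 - 15) - 11 ≡ 17. → (15, 17)
6P: (15, 17) + (1, 6). λ = (6 - 17)/(1 - 15) ≡ 8/5 mod 19. 5⁻¹ ≡ 4 (mod 19) since 5·4 = 20 ≡ 1, so λ ≡ 13.
  x = λ² - 15 - 1 = 169 - 16 ≡ 1; y = λ·(15 - 1) - 17 ≡ 13. → (1, 13)
7P: (1, 13) + (1, 6): same x and y₁ ≡ -y₂, so the sum is the point at infinity.

O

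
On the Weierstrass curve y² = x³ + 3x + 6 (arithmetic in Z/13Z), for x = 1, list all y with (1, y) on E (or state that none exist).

x³ + 3x + 6 = 10 ≡ 10 (mod 13).
Square roots of 10 mod 13: 6 and 7 (since 6² = 36 ≡ 10).

6, 7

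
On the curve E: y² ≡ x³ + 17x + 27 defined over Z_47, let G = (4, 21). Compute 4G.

(25, 12)

Repeated addition: build up to 4G.
2G: tangent at (4, 21): λ = (3·4² + 17)/(2·21) ≡ 18/42. 42⁻¹ ≡ 28 (mod 47), so λ ≡ 18·28 ≡ 34.
  x = λ² - 4 - 4 = 1156 - 8 ≡ 20; y = λ·(4 - 20) - 21 ≡ 46. → (20, 46)
3G: (20, 46) + (4, 21). λ = (21 - 46)/(4 - 20) ≡ 22/31 mod 47. 31⁻¹ ≡ 44 (mod 47), so λ ≡ 28.
  x = λ² - 20 - 4 = 784 - 24 ≡ 8; y = λ·(20 - 8) - 46 ≡ 8. → (8, 8)
4G: (8, 8) + (4, 21). λ = (21 - 8)/(4 - 8) ≡ 13/43 mod 47. 43⁻¹ ≡ 35 (mod 47), so λ ≡ 32.
  x = λ² - 8 - 4 = 1024 - 12 ≡ 25; y = λ·(8 - 25) - 8 ≡ 12. → (25, 12)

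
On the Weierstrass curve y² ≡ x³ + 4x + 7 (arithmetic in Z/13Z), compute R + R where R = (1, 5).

(2, 6)

tangent at (1, 5): λ = (3·1² + 4)/(2·5) ≡ 7/10. 10⁻¹ ≡ 4 (mod 13), so λ ≡ 7·4 ≡ 2.
  x = λ² - 1 - 1 = 4 - 2 ≡ 2; y = λ·(1 - 2) - 5 ≡ 6. → (2, 6)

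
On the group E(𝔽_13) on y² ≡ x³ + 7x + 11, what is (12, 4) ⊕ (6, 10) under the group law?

(9, 6)

(12, 4) + (6, 10). λ = (10 - 4)/(6 - 12) ≡ 6/7 mod 13. 7⁻¹ ≡ 2 (mod 13) since 7·2 = 14 ≡ 1, so λ ≡ 12.
  x = λ² - 12 - 6 = 144 - 18 ≡ 9; y = λ·(12 - 9) - 4 ≡ 6. → (9, 6)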